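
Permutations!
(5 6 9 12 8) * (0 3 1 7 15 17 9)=(0 3 1 7 15 17 9 12 8 5 6)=[3, 7, 2, 1, 4, 6, 0, 15, 5, 12, 10, 11, 8, 13, 14, 17, 16, 9]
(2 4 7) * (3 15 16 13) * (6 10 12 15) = [0, 1, 4, 6, 7, 5, 10, 2, 8, 9, 12, 11, 15, 3, 14, 16, 13] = (2 4 7)(3 6 10 12 15 16 13)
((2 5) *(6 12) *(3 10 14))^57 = ((2 5)(3 10 14)(6 12))^57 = (14)(2 5)(6 12)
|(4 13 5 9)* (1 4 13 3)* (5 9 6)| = 6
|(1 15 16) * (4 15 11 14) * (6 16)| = |(1 11 14 4 15 6 16)| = 7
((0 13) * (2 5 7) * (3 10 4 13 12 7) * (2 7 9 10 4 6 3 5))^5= ((0 12 9 10 6 3 4 13))^5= (0 3 9 13 6 12 4 10)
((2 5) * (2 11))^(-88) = ((2 5 11))^(-88) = (2 11 5)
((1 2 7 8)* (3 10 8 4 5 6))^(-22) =(1 6 2 3 7 10 4 8 5)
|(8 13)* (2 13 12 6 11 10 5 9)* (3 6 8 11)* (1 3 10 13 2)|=6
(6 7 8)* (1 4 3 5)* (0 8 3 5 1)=(0 8 6 7 3 1 4 5)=[8, 4, 2, 1, 5, 0, 7, 3, 6]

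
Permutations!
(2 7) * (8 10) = [0, 1, 7, 3, 4, 5, 6, 2, 10, 9, 8] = (2 7)(8 10)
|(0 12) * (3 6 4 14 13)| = 10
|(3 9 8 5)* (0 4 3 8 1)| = 10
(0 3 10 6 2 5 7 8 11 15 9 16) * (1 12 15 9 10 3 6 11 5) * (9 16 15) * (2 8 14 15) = (0 6 8 5 7 14 15 10 11 16)(1 12 9 2) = [6, 12, 1, 3, 4, 7, 8, 14, 5, 2, 11, 16, 9, 13, 15, 10, 0]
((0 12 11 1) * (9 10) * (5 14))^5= (0 12 11 1)(5 14)(9 10)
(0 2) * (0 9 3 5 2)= [0, 1, 9, 5, 4, 2, 6, 7, 8, 3]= (2 9 3 5)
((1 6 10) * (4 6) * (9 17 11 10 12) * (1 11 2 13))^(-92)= ((1 4 6 12 9 17 2 13)(10 11))^(-92)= (1 9)(2 6)(4 17)(12 13)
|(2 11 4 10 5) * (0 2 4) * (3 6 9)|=3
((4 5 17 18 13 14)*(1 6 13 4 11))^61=(1 6 13 14 11)(4 5 17 18)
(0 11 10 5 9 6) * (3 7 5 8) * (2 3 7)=(0 11 10 8 7 5 9 6)(2 3)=[11, 1, 3, 2, 4, 9, 0, 5, 7, 6, 8, 10]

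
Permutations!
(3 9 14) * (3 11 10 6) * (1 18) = [0, 18, 2, 9, 4, 5, 3, 7, 8, 14, 6, 10, 12, 13, 11, 15, 16, 17, 1] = (1 18)(3 9 14 11 10 6)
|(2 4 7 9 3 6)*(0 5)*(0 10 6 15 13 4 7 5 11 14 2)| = 13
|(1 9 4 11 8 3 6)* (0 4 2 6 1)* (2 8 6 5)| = |(0 4 11 6)(1 9 8 3)(2 5)| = 4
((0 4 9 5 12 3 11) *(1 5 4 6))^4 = (0 12 6 3 1 11 5)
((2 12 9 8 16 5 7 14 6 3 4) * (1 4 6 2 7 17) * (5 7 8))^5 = (1 14 17 7 5 16 9 8 12 4 2)(3 6)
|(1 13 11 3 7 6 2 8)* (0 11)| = 9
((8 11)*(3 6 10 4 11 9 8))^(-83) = ((3 6 10 4 11)(8 9))^(-83) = (3 10 11 6 4)(8 9)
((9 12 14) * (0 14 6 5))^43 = ((0 14 9 12 6 5))^43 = (0 14 9 12 6 5)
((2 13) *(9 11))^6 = (13)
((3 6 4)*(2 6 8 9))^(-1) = ((2 6 4 3 8 9))^(-1) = (2 9 8 3 4 6)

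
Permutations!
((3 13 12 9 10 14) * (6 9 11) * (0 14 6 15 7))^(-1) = (0 7 15 11 12 13 3 14)(6 10 9)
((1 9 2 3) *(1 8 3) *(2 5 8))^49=(1 9 5 8 3 2)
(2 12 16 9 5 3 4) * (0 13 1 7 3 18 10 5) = (0 13 1 7 3 4 2 12 16 9)(5 18 10) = [13, 7, 12, 4, 2, 18, 6, 3, 8, 0, 5, 11, 16, 1, 14, 15, 9, 17, 10]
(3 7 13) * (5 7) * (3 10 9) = [0, 1, 2, 5, 4, 7, 6, 13, 8, 3, 9, 11, 12, 10] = (3 5 7 13 10 9)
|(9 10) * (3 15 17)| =6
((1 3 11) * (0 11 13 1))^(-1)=(0 11)(1 13 3)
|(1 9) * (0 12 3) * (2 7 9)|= |(0 12 3)(1 2 7 9)|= 12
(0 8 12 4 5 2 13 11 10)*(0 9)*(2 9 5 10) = [8, 1, 13, 3, 10, 9, 6, 7, 12, 0, 5, 2, 4, 11] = (0 8 12 4 10 5 9)(2 13 11)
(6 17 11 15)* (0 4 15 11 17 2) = [4, 1, 0, 3, 15, 5, 2, 7, 8, 9, 10, 11, 12, 13, 14, 6, 16, 17] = (17)(0 4 15 6 2)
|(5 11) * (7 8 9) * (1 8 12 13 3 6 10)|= 18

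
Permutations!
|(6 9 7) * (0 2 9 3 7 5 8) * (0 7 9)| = 6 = |(0 2)(3 9 5 8 7 6)|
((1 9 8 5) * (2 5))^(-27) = (1 2 9 5 8)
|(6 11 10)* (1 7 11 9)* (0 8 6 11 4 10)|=9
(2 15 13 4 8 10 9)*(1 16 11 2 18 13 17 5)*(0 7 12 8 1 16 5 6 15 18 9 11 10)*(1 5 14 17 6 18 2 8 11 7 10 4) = (0 10 7 12 11 8)(1 14 17 18 13)(4 5 16)(6 15) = [10, 14, 2, 3, 5, 16, 15, 12, 0, 9, 7, 8, 11, 1, 17, 6, 4, 18, 13]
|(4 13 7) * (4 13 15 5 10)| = |(4 15 5 10)(7 13)| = 4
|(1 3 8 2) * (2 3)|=2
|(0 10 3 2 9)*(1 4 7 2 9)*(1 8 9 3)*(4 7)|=|(0 10 1 7 2 8 9)|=7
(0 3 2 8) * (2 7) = [3, 1, 8, 7, 4, 5, 6, 2, 0] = (0 3 7 2 8)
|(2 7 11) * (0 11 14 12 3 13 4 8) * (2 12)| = 21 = |(0 11 12 3 13 4 8)(2 7 14)|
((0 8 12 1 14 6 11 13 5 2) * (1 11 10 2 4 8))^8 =(0 14 10)(1 6 2)(4 12 13)(5 8 11)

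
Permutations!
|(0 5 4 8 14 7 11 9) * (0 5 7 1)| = |(0 7 11 9 5 4 8 14 1)| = 9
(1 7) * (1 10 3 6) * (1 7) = [0, 1, 2, 6, 4, 5, 7, 10, 8, 9, 3] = (3 6 7 10)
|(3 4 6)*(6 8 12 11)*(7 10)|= |(3 4 8 12 11 6)(7 10)|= 6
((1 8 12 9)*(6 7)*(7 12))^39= (1 6)(7 9)(8 12)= ((1 8 7 6 12 9))^39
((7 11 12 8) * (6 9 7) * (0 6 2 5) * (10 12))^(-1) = (0 5 2 8 12 10 11 7 9 6)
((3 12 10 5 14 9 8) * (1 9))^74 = ((1 9 8 3 12 10 5 14))^74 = (1 8 12 5)(3 10 14 9)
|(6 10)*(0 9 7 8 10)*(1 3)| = |(0 9 7 8 10 6)(1 3)| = 6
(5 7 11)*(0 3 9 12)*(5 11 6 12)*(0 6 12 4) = (0 3 9 5 7 12 6 4) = [3, 1, 2, 9, 0, 7, 4, 12, 8, 5, 10, 11, 6]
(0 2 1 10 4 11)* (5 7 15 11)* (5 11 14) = (0 2 1 10 4 11)(5 7 15 14) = [2, 10, 1, 3, 11, 7, 6, 15, 8, 9, 4, 0, 12, 13, 5, 14]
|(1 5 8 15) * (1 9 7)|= |(1 5 8 15 9 7)|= 6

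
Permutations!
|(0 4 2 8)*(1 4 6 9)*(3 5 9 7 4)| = |(0 6 7 4 2 8)(1 3 5 9)| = 12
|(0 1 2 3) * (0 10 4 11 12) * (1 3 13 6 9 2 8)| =|(0 3 10 4 11 12)(1 8)(2 13 6 9)| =12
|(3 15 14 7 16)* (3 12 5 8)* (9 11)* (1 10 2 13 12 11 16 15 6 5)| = |(1 10 2 13 12)(3 6 5 8)(7 15 14)(9 16 11)| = 60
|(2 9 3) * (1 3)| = |(1 3 2 9)| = 4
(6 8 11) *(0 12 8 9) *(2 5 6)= (0 12 8 11 2 5 6 9)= [12, 1, 5, 3, 4, 6, 9, 7, 11, 0, 10, 2, 8]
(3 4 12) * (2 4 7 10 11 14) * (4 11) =(2 11 14)(3 7 10 4 12) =[0, 1, 11, 7, 12, 5, 6, 10, 8, 9, 4, 14, 3, 13, 2]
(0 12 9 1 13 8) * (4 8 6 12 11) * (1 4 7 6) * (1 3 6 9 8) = [11, 13, 2, 6, 1, 5, 12, 9, 0, 4, 10, 7, 8, 3] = (0 11 7 9 4 1 13 3 6 12 8)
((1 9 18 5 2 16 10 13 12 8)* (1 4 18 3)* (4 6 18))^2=((1 9 3)(2 16 10 13 12 8 6 18 5))^2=(1 3 9)(2 10 12 6 5 16 13 8 18)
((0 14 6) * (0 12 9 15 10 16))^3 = (0 12 10 14 9 16 6 15)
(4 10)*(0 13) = [13, 1, 2, 3, 10, 5, 6, 7, 8, 9, 4, 11, 12, 0] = (0 13)(4 10)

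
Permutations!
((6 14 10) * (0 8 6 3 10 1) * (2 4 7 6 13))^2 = ((0 8 13 2 4 7 6 14 1)(3 10))^2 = (0 13 4 6 1 8 2 7 14)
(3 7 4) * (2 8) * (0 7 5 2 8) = (8)(0 7 4 3 5 2) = [7, 1, 0, 5, 3, 2, 6, 4, 8]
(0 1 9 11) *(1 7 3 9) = (0 7 3 9 11) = [7, 1, 2, 9, 4, 5, 6, 3, 8, 11, 10, 0]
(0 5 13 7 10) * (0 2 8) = (0 5 13 7 10 2 8) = [5, 1, 8, 3, 4, 13, 6, 10, 0, 9, 2, 11, 12, 7]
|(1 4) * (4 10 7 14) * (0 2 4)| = |(0 2 4 1 10 7 14)| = 7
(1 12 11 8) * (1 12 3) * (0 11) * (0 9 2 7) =(0 11 8 12 9 2 7)(1 3) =[11, 3, 7, 1, 4, 5, 6, 0, 12, 2, 10, 8, 9]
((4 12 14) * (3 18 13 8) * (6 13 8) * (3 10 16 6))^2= ((3 18 8 10 16 6 13)(4 12 14))^2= (3 8 16 13 18 10 6)(4 14 12)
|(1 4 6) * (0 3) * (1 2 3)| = |(0 1 4 6 2 3)| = 6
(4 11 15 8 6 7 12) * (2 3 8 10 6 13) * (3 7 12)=(2 7 3 8 13)(4 11 15 10 6 12)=[0, 1, 7, 8, 11, 5, 12, 3, 13, 9, 6, 15, 4, 2, 14, 10]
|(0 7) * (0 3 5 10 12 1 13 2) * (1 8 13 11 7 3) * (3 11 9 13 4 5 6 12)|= 7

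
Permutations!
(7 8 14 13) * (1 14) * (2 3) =(1 14 13 7 8)(2 3) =[0, 14, 3, 2, 4, 5, 6, 8, 1, 9, 10, 11, 12, 7, 13]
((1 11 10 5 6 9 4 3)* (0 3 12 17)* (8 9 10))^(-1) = (0 17 12 4 9 8 11 1 3)(5 10 6)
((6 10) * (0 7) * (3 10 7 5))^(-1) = (0 7 6 10 3 5)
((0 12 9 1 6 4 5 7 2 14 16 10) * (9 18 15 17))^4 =(0 17 4 14 12 9 5 16 18 1 7 10 15 6 2)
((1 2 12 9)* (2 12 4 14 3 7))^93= ((1 12 9)(2 4 14 3 7))^93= (2 3 4 7 14)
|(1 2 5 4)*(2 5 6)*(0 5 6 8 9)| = |(0 5 4 1 6 2 8 9)| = 8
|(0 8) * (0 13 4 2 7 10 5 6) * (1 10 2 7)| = 10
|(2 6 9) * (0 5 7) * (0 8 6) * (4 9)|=|(0 5 7 8 6 4 9 2)|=8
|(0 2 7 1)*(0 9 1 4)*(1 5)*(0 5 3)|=|(0 2 7 4 5 1 9 3)|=8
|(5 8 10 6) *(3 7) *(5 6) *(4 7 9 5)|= 7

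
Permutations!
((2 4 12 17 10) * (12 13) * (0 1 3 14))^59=(0 14 3 1)(2 10 17 12 13 4)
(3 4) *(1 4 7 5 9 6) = (1 4 3 7 5 9 6) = [0, 4, 2, 7, 3, 9, 1, 5, 8, 6]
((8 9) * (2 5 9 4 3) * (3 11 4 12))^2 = (2 9 12)(3 5 8)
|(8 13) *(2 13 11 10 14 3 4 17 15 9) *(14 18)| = |(2 13 8 11 10 18 14 3 4 17 15 9)| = 12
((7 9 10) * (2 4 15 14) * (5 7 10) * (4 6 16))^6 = ((2 6 16 4 15 14)(5 7 9))^6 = (16)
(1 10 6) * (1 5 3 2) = (1 10 6 5 3 2) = [0, 10, 1, 2, 4, 3, 5, 7, 8, 9, 6]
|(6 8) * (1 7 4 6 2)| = 6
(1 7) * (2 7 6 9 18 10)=(1 6 9 18 10 2 7)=[0, 6, 7, 3, 4, 5, 9, 1, 8, 18, 2, 11, 12, 13, 14, 15, 16, 17, 10]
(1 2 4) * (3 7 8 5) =(1 2 4)(3 7 8 5) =[0, 2, 4, 7, 1, 3, 6, 8, 5]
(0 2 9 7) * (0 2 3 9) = (0 3 9 7 2) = [3, 1, 0, 9, 4, 5, 6, 2, 8, 7]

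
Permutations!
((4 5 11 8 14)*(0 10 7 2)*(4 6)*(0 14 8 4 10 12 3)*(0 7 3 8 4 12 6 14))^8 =(14)(0 10 7)(2 6 3)(4 12 5 8 11)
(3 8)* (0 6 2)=(0 6 2)(3 8)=[6, 1, 0, 8, 4, 5, 2, 7, 3]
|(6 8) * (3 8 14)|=|(3 8 6 14)|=4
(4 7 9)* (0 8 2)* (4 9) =(9)(0 8 2)(4 7) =[8, 1, 0, 3, 7, 5, 6, 4, 2, 9]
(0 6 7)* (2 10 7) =(0 6 2 10 7) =[6, 1, 10, 3, 4, 5, 2, 0, 8, 9, 7]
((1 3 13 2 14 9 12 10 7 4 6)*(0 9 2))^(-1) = ((0 9 12 10 7 4 6 1 3 13)(2 14))^(-1) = (0 13 3 1 6 4 7 10 12 9)(2 14)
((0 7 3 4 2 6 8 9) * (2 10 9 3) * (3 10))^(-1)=(0 9 10 8 6 2 7)(3 4)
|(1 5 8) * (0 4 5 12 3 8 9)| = |(0 4 5 9)(1 12 3 8)| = 4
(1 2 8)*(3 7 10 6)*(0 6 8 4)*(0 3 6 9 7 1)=(0 9 7 10 8)(1 2 4 3)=[9, 2, 4, 1, 3, 5, 6, 10, 0, 7, 8]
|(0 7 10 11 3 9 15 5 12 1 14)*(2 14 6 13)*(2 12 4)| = 44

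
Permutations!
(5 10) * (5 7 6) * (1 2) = (1 2)(5 10 7 6) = [0, 2, 1, 3, 4, 10, 5, 6, 8, 9, 7]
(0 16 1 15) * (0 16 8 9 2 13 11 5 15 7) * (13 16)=(0 8 9 2 16 1 7)(5 15 13 11)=[8, 7, 16, 3, 4, 15, 6, 0, 9, 2, 10, 5, 12, 11, 14, 13, 1]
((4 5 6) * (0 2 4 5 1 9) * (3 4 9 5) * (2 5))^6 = (0 2 4 6)(1 3 5 9)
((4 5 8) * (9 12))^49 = (4 5 8)(9 12)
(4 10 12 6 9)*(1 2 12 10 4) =(1 2 12 6 9) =[0, 2, 12, 3, 4, 5, 9, 7, 8, 1, 10, 11, 6]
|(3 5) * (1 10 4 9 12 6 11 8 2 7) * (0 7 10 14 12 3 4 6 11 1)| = 8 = |(0 7)(1 14 12 11 8 2 10 6)(3 5 4 9)|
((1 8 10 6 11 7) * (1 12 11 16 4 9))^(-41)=((1 8 10 6 16 4 9)(7 12 11))^(-41)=(1 8 10 6 16 4 9)(7 12 11)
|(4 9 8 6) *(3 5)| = |(3 5)(4 9 8 6)| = 4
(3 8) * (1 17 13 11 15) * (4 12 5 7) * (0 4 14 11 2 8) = (0 4 12 5 7 14 11 15 1 17 13 2 8 3) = [4, 17, 8, 0, 12, 7, 6, 14, 3, 9, 10, 15, 5, 2, 11, 1, 16, 13]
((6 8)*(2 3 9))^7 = ((2 3 9)(6 8))^7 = (2 3 9)(6 8)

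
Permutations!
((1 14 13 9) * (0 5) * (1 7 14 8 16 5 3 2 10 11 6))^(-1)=((0 3 2 10 11 6 1 8 16 5)(7 14 13 9))^(-1)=(0 5 16 8 1 6 11 10 2 3)(7 9 13 14)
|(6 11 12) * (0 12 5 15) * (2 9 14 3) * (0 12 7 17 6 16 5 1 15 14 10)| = |(0 7 17 6 11 1 15 12 16 5 14 3 2 9 10)| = 15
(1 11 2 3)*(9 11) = (1 9 11 2 3) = [0, 9, 3, 1, 4, 5, 6, 7, 8, 11, 10, 2]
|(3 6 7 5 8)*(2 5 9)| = |(2 5 8 3 6 7 9)| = 7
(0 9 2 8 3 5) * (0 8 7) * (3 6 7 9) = (0 3 5 8 6 7)(2 9) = [3, 1, 9, 5, 4, 8, 7, 0, 6, 2]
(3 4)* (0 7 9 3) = (0 7 9 3 4) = [7, 1, 2, 4, 0, 5, 6, 9, 8, 3]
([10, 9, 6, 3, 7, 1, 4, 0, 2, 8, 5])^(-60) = [0, 1, 2, 3, 4, 5, 6, 7, 8, 9, 10]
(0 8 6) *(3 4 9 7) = (0 8 6)(3 4 9 7) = [8, 1, 2, 4, 9, 5, 0, 3, 6, 7]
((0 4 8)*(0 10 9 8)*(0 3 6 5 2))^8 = (0 3 5)(2 4 6)(8 9 10)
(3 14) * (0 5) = (0 5)(3 14) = [5, 1, 2, 14, 4, 0, 6, 7, 8, 9, 10, 11, 12, 13, 3]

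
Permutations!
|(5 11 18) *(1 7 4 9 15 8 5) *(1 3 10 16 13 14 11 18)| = 14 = |(1 7 4 9 15 8 5 18 3 10 16 13 14 11)|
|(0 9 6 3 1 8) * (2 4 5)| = 6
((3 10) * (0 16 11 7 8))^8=(0 7 16 8 11)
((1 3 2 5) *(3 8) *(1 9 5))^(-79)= (1 8 3 2)(5 9)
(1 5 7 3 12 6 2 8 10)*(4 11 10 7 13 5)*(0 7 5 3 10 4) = [7, 0, 8, 12, 11, 13, 2, 10, 5, 9, 1, 4, 6, 3] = (0 7 10 1)(2 8 5 13 3 12 6)(4 11)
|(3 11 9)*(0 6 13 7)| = 12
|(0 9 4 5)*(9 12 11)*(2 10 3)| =6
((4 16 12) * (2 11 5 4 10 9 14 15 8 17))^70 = ((2 11 5 4 16 12 10 9 14 15 8 17))^70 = (2 8 14 10 16 5)(4 11 17 15 9 12)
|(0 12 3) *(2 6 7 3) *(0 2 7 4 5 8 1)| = |(0 12 7 3 2 6 4 5 8 1)| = 10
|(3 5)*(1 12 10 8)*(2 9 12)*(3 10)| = 8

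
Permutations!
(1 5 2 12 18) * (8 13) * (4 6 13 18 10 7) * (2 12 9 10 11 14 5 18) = [0, 18, 9, 3, 6, 12, 13, 4, 2, 10, 7, 14, 11, 8, 5, 15, 16, 17, 1] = (1 18)(2 9 10 7 4 6 13 8)(5 12 11 14)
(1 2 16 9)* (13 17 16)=(1 2 13 17 16 9)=[0, 2, 13, 3, 4, 5, 6, 7, 8, 1, 10, 11, 12, 17, 14, 15, 9, 16]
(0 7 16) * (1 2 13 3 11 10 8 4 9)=(0 7 16)(1 2 13 3 11 10 8 4 9)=[7, 2, 13, 11, 9, 5, 6, 16, 4, 1, 8, 10, 12, 3, 14, 15, 0]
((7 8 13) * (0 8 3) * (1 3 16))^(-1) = (0 3 1 16 7 13 8)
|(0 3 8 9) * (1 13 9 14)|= |(0 3 8 14 1 13 9)|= 7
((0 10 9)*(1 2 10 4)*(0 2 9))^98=((0 4 1 9 2 10))^98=(0 1 2)(4 9 10)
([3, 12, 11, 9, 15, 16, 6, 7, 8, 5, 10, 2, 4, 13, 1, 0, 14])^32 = (0 9 16 1 4)(3 5 14 12 15)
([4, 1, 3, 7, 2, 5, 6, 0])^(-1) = [7, 1, 4, 2, 0, 5, 6, 3]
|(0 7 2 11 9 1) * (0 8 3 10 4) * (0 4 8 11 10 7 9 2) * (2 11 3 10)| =|(11)(0 9 1 3 7)(8 10)| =10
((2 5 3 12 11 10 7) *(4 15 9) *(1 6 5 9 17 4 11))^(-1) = ((1 6 5 3 12)(2 9 11 10 7)(4 15 17))^(-1) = (1 12 3 5 6)(2 7 10 11 9)(4 17 15)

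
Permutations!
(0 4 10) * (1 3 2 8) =[4, 3, 8, 2, 10, 5, 6, 7, 1, 9, 0] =(0 4 10)(1 3 2 8)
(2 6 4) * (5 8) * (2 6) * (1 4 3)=(1 4 6 3)(5 8)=[0, 4, 2, 1, 6, 8, 3, 7, 5]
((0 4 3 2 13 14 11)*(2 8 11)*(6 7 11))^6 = (14)(0 11 7 6 8 3 4)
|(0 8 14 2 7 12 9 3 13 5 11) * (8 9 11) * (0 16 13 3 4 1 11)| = 13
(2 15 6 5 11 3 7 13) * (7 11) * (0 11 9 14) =(0 11 3 9 14)(2 15 6 5 7 13) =[11, 1, 15, 9, 4, 7, 5, 13, 8, 14, 10, 3, 12, 2, 0, 6]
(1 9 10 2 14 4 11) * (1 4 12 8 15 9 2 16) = (1 2 14 12 8 15 9 10 16)(4 11) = [0, 2, 14, 3, 11, 5, 6, 7, 15, 10, 16, 4, 8, 13, 12, 9, 1]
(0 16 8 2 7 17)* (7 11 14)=(0 16 8 2 11 14 7 17)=[16, 1, 11, 3, 4, 5, 6, 17, 2, 9, 10, 14, 12, 13, 7, 15, 8, 0]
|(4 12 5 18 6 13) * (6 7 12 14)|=|(4 14 6 13)(5 18 7 12)|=4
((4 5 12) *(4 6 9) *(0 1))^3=(0 1)(4 6 5 9 12)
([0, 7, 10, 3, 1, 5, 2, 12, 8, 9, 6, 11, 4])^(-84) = (12)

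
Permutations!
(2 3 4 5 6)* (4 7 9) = [0, 1, 3, 7, 5, 6, 2, 9, 8, 4] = (2 3 7 9 4 5 6)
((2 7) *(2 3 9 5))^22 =(2 3 5 7 9)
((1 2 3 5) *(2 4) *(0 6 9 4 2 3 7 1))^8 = ((0 6 9 4 3 5)(1 2 7))^8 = (0 9 3)(1 7 2)(4 5 6)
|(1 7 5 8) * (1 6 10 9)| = 7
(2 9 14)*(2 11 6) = (2 9 14 11 6) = [0, 1, 9, 3, 4, 5, 2, 7, 8, 14, 10, 6, 12, 13, 11]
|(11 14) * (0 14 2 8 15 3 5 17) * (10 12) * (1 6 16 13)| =|(0 14 11 2 8 15 3 5 17)(1 6 16 13)(10 12)| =36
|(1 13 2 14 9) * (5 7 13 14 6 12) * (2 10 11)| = 24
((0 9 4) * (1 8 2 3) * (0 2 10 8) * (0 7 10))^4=((0 9 4 2 3 1 7 10 8))^4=(0 3 8 2 10 4 7 9 1)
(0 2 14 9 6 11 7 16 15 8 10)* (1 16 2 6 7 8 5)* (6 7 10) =(0 7 2 14 9 10)(1 16 15 5)(6 11 8) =[7, 16, 14, 3, 4, 1, 11, 2, 6, 10, 0, 8, 12, 13, 9, 5, 15]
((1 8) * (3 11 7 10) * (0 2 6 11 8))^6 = ((0 2 6 11 7 10 3 8 1))^6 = (0 3 11)(1 10 6)(2 8 7)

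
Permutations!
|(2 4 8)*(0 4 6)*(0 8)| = 6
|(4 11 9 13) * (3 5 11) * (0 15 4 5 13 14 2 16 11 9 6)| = 12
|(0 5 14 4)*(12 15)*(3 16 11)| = |(0 5 14 4)(3 16 11)(12 15)| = 12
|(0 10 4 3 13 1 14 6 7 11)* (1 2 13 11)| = 20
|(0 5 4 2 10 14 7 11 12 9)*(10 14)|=9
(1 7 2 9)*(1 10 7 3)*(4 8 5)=(1 3)(2 9 10 7)(4 8 5)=[0, 3, 9, 1, 8, 4, 6, 2, 5, 10, 7]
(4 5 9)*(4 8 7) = (4 5 9 8 7) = [0, 1, 2, 3, 5, 9, 6, 4, 7, 8]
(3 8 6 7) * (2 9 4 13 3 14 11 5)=(2 9 4 13 3 8 6 7 14 11 5)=[0, 1, 9, 8, 13, 2, 7, 14, 6, 4, 10, 5, 12, 3, 11]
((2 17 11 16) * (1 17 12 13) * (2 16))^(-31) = (1 13 12 2 11 17)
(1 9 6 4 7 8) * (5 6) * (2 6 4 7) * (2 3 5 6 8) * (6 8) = (1 9 8)(2 6 7)(3 5 4) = [0, 9, 6, 5, 3, 4, 7, 2, 1, 8]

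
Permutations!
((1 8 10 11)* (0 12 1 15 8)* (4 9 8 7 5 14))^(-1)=((0 12 1)(4 9 8 10 11 15 7 5 14))^(-1)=(0 1 12)(4 14 5 7 15 11 10 8 9)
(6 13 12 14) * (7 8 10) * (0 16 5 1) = (0 16 5 1)(6 13 12 14)(7 8 10) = [16, 0, 2, 3, 4, 1, 13, 8, 10, 9, 7, 11, 14, 12, 6, 15, 5]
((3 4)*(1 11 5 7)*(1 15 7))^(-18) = (15)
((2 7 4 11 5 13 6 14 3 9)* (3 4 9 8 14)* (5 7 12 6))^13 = ((2 12 6 3 8 14 4 11 7 9)(5 13))^13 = (2 3 4 9 6 14 7 12 8 11)(5 13)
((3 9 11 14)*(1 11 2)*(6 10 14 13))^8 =((1 11 13 6 10 14 3 9 2))^8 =(1 2 9 3 14 10 6 13 11)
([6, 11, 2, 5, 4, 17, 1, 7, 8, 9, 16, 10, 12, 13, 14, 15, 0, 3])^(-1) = [16, 6, 2, 17, 4, 3, 0, 7, 8, 9, 11, 1, 12, 13, 14, 15, 10, 5]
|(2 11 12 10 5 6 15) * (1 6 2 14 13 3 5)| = |(1 6 15 14 13 3 5 2 11 12 10)| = 11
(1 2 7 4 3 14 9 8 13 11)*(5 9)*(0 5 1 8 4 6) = [5, 2, 7, 14, 3, 9, 0, 6, 13, 4, 10, 8, 12, 11, 1] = (0 5 9 4 3 14 1 2 7 6)(8 13 11)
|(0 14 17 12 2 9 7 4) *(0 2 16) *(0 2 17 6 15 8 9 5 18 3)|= |(0 14 6 15 8 9 7 4 17 12 16 2 5 18 3)|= 15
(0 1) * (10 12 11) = (0 1)(10 12 11) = [1, 0, 2, 3, 4, 5, 6, 7, 8, 9, 12, 10, 11]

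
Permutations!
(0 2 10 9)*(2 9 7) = (0 9)(2 10 7) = [9, 1, 10, 3, 4, 5, 6, 2, 8, 0, 7]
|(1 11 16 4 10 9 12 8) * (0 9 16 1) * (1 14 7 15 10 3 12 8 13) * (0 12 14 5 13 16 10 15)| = 36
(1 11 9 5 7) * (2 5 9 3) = (1 11 3 2 5 7) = [0, 11, 5, 2, 4, 7, 6, 1, 8, 9, 10, 3]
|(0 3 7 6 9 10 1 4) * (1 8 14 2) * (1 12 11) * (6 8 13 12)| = 14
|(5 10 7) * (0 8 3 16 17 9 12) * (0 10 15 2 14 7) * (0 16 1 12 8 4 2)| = 56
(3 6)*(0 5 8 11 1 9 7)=[5, 9, 2, 6, 4, 8, 3, 0, 11, 7, 10, 1]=(0 5 8 11 1 9 7)(3 6)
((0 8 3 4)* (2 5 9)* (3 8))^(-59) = ((0 3 4)(2 5 9))^(-59) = (0 3 4)(2 5 9)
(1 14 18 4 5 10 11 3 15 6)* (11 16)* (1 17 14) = [0, 1, 2, 15, 5, 10, 17, 7, 8, 9, 16, 3, 12, 13, 18, 6, 11, 14, 4] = (3 15 6 17 14 18 4 5 10 16 11)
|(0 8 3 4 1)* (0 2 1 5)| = 10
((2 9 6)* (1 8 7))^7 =(1 8 7)(2 9 6)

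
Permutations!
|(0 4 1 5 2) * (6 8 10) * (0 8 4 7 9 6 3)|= |(0 7 9 6 4 1 5 2 8 10 3)|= 11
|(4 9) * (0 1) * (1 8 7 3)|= |(0 8 7 3 1)(4 9)|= 10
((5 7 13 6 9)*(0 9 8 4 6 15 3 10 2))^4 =(0 13 2 7 10 5 3 9 15)(4 6 8)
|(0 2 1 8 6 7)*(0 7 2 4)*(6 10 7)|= 6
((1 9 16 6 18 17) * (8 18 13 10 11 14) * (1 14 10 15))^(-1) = ((1 9 16 6 13 15)(8 18 17 14)(10 11))^(-1) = (1 15 13 6 16 9)(8 14 17 18)(10 11)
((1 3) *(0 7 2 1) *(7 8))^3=((0 8 7 2 1 3))^3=(0 2)(1 8)(3 7)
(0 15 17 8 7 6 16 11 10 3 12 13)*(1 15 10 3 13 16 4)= [10, 15, 2, 12, 1, 5, 4, 6, 7, 9, 13, 3, 16, 0, 14, 17, 11, 8]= (0 10 13)(1 15 17 8 7 6 4)(3 12 16 11)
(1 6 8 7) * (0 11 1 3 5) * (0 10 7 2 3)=(0 11 1 6 8 2 3 5 10 7)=[11, 6, 3, 5, 4, 10, 8, 0, 2, 9, 7, 1]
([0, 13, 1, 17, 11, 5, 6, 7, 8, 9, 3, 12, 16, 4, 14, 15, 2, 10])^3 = [0, 11, 4, 3, 16, 5, 6, 7, 8, 9, 10, 2, 1, 12, 14, 15, 13, 17]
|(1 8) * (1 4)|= 3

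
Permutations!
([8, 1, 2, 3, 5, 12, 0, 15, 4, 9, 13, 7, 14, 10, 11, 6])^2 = (0 4 12 11 15)(5 14 7 6 8)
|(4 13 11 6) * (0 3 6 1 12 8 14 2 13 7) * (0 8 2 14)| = |(14)(0 3 6 4 7 8)(1 12 2 13 11)| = 30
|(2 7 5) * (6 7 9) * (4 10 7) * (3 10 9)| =|(2 3 10 7 5)(4 9 6)| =15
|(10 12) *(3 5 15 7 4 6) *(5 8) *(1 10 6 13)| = |(1 10 12 6 3 8 5 15 7 4 13)| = 11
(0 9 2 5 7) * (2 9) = (9)(0 2 5 7) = [2, 1, 5, 3, 4, 7, 6, 0, 8, 9]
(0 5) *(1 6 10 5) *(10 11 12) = (0 1 6 11 12 10 5) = [1, 6, 2, 3, 4, 0, 11, 7, 8, 9, 5, 12, 10]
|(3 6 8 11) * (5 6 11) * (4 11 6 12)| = |(3 6 8 5 12 4 11)| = 7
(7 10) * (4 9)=(4 9)(7 10)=[0, 1, 2, 3, 9, 5, 6, 10, 8, 4, 7]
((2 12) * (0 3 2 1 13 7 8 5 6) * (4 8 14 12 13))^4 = (0 7 4)(1 6 13)(2 12 5)(3 14 8)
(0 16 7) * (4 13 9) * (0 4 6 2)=(0 16 7 4 13 9 6 2)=[16, 1, 0, 3, 13, 5, 2, 4, 8, 6, 10, 11, 12, 9, 14, 15, 7]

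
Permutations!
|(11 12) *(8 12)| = 3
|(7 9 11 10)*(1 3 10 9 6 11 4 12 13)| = |(1 3 10 7 6 11 9 4 12 13)| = 10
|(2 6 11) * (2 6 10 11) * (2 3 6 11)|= |(11)(2 10)(3 6)|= 2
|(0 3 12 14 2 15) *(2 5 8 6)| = 9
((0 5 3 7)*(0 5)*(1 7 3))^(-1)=((1 7 5))^(-1)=(1 5 7)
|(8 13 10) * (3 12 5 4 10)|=7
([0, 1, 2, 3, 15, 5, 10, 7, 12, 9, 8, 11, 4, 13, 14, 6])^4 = (4 8 6)(10 15 12)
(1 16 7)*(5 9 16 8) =[0, 8, 2, 3, 4, 9, 6, 1, 5, 16, 10, 11, 12, 13, 14, 15, 7] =(1 8 5 9 16 7)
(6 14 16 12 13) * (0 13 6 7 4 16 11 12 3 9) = (0 13 7 4 16 3 9)(6 14 11 12) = [13, 1, 2, 9, 16, 5, 14, 4, 8, 0, 10, 12, 6, 7, 11, 15, 3]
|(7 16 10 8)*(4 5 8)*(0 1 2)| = 6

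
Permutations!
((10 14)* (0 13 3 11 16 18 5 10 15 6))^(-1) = (0 6 15 14 10 5 18 16 11 3 13)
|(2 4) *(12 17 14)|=6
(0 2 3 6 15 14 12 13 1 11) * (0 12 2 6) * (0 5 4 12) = (0 6 15 14 2 3 5 4 12 13 1 11) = [6, 11, 3, 5, 12, 4, 15, 7, 8, 9, 10, 0, 13, 1, 2, 14]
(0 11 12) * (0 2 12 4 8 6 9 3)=(0 11 4 8 6 9 3)(2 12)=[11, 1, 12, 0, 8, 5, 9, 7, 6, 3, 10, 4, 2]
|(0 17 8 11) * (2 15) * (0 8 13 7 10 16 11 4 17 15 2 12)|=24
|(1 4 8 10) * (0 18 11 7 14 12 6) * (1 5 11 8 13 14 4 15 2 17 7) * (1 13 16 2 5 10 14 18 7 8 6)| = |(0 7 4 16 2 17 8 14 12 1 15 5 11 13 18 6)| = 16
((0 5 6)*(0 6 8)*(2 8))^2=((0 5 2 8))^2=(0 2)(5 8)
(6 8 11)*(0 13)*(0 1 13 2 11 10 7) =(0 2 11 6 8 10 7)(1 13) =[2, 13, 11, 3, 4, 5, 8, 0, 10, 9, 7, 6, 12, 1]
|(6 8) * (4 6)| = |(4 6 8)| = 3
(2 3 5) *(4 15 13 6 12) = (2 3 5)(4 15 13 6 12) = [0, 1, 3, 5, 15, 2, 12, 7, 8, 9, 10, 11, 4, 6, 14, 13]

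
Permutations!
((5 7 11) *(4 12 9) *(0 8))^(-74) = ((0 8)(4 12 9)(5 7 11))^(-74) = (4 12 9)(5 7 11)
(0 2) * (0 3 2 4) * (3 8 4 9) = [9, 1, 8, 2, 0, 5, 6, 7, 4, 3] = (0 9 3 2 8 4)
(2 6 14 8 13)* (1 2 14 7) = [0, 2, 6, 3, 4, 5, 7, 1, 13, 9, 10, 11, 12, 14, 8] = (1 2 6 7)(8 13 14)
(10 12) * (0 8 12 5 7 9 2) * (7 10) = (0 8 12 7 9 2)(5 10) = [8, 1, 0, 3, 4, 10, 6, 9, 12, 2, 5, 11, 7]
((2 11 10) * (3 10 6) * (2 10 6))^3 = (2 11)(3 6)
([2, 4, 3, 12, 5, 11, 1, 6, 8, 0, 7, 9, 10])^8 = [4, 12, 5, 11, 10, 7, 3, 2, 8, 1, 0, 6, 9]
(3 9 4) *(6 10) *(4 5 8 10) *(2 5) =(2 5 8 10 6 4 3 9) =[0, 1, 5, 9, 3, 8, 4, 7, 10, 2, 6]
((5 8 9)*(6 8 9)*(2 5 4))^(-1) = (2 4 9 5)(6 8)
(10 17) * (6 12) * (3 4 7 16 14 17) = (3 4 7 16 14 17 10)(6 12) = [0, 1, 2, 4, 7, 5, 12, 16, 8, 9, 3, 11, 6, 13, 17, 15, 14, 10]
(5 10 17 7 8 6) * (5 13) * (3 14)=(3 14)(5 10 17 7 8 6 13)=[0, 1, 2, 14, 4, 10, 13, 8, 6, 9, 17, 11, 12, 5, 3, 15, 16, 7]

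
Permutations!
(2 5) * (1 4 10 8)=(1 4 10 8)(2 5)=[0, 4, 5, 3, 10, 2, 6, 7, 1, 9, 8]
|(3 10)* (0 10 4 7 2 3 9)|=12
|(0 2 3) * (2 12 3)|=|(0 12 3)|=3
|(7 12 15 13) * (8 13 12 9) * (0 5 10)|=|(0 5 10)(7 9 8 13)(12 15)|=12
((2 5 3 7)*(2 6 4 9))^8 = ((2 5 3 7 6 4 9))^8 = (2 5 3 7 6 4 9)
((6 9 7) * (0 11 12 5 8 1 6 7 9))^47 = ((0 11 12 5 8 1 6))^47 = (0 1 5 11 6 8 12)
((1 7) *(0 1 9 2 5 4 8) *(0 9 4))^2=((0 1 7 4 8 9 2 5))^2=(0 7 8 2)(1 4 9 5)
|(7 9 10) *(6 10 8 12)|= 6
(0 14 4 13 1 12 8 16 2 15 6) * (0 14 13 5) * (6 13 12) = (0 12 8 16 2 15 13 1 6 14 4 5) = [12, 6, 15, 3, 5, 0, 14, 7, 16, 9, 10, 11, 8, 1, 4, 13, 2]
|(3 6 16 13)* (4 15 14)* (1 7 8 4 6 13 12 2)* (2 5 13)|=|(1 7 8 4 15 14 6 16 12 5 13 3 2)|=13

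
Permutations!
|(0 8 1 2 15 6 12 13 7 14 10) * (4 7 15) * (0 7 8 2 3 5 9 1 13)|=24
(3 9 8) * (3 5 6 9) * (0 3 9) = (0 3 9 8 5 6) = [3, 1, 2, 9, 4, 6, 0, 7, 5, 8]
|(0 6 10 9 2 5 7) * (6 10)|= 6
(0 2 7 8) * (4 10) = (0 2 7 8)(4 10) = [2, 1, 7, 3, 10, 5, 6, 8, 0, 9, 4]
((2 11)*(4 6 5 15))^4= (15)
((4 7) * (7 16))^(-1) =((4 16 7))^(-1) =(4 7 16)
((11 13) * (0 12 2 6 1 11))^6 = (0 13 11 1 6 2 12)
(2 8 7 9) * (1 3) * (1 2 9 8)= (9)(1 3 2)(7 8)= [0, 3, 1, 2, 4, 5, 6, 8, 7, 9]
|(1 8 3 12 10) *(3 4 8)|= 4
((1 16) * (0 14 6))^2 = ((0 14 6)(1 16))^2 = (16)(0 6 14)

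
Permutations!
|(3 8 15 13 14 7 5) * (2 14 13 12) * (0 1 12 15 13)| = |(15)(0 1 12 2 14 7 5 3 8 13)| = 10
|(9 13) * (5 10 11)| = 6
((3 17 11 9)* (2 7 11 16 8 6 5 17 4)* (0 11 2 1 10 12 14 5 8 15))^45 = (0 10 15 1 16 4 17 3 5 9 14 11 12)(2 7)(6 8) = ((0 11 9 3 4 1 10 12 14 5 17 16 15)(2 7)(6 8))^45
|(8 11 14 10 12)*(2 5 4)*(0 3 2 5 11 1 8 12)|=6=|(0 3 2 11 14 10)(1 8)(4 5)|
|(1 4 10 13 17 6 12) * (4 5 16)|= |(1 5 16 4 10 13 17 6 12)|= 9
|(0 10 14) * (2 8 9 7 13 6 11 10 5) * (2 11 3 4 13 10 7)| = 12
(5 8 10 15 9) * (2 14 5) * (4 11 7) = (2 14 5 8 10 15 9)(4 11 7) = [0, 1, 14, 3, 11, 8, 6, 4, 10, 2, 15, 7, 12, 13, 5, 9]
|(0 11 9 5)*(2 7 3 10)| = 4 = |(0 11 9 5)(2 7 3 10)|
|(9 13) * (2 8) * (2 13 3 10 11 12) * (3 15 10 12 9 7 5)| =|(2 8 13 7 5 3 12)(9 15 10 11)| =28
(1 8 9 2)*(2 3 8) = (1 2)(3 8 9) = [0, 2, 1, 8, 4, 5, 6, 7, 9, 3]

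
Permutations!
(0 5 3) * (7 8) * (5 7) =(0 7 8 5 3) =[7, 1, 2, 0, 4, 3, 6, 8, 5]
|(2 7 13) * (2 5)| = 4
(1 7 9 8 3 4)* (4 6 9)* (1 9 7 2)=[0, 2, 1, 6, 9, 5, 7, 4, 3, 8]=(1 2)(3 6 7 4 9 8)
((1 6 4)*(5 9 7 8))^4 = ((1 6 4)(5 9 7 8))^4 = (9)(1 6 4)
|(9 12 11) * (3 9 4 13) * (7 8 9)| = 8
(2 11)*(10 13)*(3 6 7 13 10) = (2 11)(3 6 7 13) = [0, 1, 11, 6, 4, 5, 7, 13, 8, 9, 10, 2, 12, 3]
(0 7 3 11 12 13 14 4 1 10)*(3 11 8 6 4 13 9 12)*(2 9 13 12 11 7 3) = (0 3 8 6 4 1 10)(2 9 11)(12 13 14) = [3, 10, 9, 8, 1, 5, 4, 7, 6, 11, 0, 2, 13, 14, 12]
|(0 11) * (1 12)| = |(0 11)(1 12)| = 2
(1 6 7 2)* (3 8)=(1 6 7 2)(3 8)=[0, 6, 1, 8, 4, 5, 7, 2, 3]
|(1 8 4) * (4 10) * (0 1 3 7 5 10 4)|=8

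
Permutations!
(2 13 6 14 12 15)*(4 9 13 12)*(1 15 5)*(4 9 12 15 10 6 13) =[0, 10, 15, 3, 12, 1, 14, 7, 8, 4, 6, 11, 5, 13, 9, 2] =(1 10 6 14 9 4 12 5)(2 15)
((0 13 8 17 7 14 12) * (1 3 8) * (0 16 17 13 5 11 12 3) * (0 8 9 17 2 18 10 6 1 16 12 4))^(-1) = (0 4 11 5)(1 6 10 18 2 16 13 8)(3 14 7 17 9)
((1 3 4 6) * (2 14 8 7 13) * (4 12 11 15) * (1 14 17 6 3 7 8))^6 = ((1 7 13 2 17 6 14)(3 12 11 15 4))^6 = (1 14 6 17 2 13 7)(3 12 11 15 4)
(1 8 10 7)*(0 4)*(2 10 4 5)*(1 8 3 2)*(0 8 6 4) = (0 5 1 3 2 10 7 6 4 8) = [5, 3, 10, 2, 8, 1, 4, 6, 0, 9, 7]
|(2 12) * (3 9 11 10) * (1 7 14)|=12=|(1 7 14)(2 12)(3 9 11 10)|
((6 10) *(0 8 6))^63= (0 10 6 8)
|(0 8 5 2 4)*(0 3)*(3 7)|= |(0 8 5 2 4 7 3)|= 7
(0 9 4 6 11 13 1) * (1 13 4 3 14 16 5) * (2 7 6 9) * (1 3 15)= [2, 0, 7, 14, 9, 3, 11, 6, 8, 15, 10, 4, 12, 13, 16, 1, 5]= (0 2 7 6 11 4 9 15 1)(3 14 16 5)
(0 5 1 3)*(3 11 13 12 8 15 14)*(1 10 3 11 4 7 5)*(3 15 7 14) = (0 1 4 14 11 13 12 8 7 5 10 15 3) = [1, 4, 2, 0, 14, 10, 6, 5, 7, 9, 15, 13, 8, 12, 11, 3]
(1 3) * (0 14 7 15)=(0 14 7 15)(1 3)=[14, 3, 2, 1, 4, 5, 6, 15, 8, 9, 10, 11, 12, 13, 7, 0]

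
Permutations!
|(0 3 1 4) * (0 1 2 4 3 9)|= |(0 9)(1 3 2 4)|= 4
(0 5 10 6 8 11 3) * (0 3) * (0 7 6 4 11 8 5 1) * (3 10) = (0 1)(3 10 4 11 7 6 5) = [1, 0, 2, 10, 11, 3, 5, 6, 8, 9, 4, 7]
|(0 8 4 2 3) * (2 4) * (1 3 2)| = |(0 8 1 3)| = 4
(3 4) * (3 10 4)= (4 10)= [0, 1, 2, 3, 10, 5, 6, 7, 8, 9, 4]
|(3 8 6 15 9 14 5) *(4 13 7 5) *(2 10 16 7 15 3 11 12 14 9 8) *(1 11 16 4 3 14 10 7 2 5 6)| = 56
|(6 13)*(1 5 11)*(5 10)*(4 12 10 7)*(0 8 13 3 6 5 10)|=18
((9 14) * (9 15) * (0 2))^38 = ((0 2)(9 14 15))^38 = (9 15 14)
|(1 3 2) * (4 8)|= 6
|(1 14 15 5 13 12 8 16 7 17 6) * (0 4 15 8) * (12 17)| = 13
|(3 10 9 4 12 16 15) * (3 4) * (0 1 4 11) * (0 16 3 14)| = |(0 1 4 12 3 10 9 14)(11 16 15)| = 24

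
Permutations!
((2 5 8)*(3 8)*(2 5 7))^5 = (2 7)(3 5 8)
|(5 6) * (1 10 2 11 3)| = |(1 10 2 11 3)(5 6)| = 10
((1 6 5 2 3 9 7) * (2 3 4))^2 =((1 6 5 3 9 7)(2 4))^2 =(1 5 9)(3 7 6)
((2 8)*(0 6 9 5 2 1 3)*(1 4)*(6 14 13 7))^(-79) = ((0 14 13 7 6 9 5 2 8 4 1 3))^(-79) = (0 9 1 7 8 14 5 3 6 4 13 2)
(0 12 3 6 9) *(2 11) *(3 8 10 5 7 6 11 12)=[3, 1, 12, 11, 4, 7, 9, 6, 10, 0, 5, 2, 8]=(0 3 11 2 12 8 10 5 7 6 9)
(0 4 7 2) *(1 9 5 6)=[4, 9, 0, 3, 7, 6, 1, 2, 8, 5]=(0 4 7 2)(1 9 5 6)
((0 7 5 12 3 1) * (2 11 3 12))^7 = (12)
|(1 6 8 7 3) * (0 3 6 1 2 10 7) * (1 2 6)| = |(0 3 6 8)(1 2 10 7)| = 4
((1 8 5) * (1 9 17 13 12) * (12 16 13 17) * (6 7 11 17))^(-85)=((1 8 5 9 12)(6 7 11 17)(13 16))^(-85)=(6 17 11 7)(13 16)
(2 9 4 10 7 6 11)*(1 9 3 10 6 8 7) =(1 9 4 6 11 2 3 10)(7 8) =[0, 9, 3, 10, 6, 5, 11, 8, 7, 4, 1, 2]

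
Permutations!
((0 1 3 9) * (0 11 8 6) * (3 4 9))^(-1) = ((0 1 4 9 11 8 6))^(-1) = (0 6 8 11 9 4 1)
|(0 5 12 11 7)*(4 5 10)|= 7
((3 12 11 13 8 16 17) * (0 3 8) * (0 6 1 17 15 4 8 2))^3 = (0 11 1)(2 12 6)(3 13 17)(4 15 16 8)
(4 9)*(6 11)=(4 9)(6 11)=[0, 1, 2, 3, 9, 5, 11, 7, 8, 4, 10, 6]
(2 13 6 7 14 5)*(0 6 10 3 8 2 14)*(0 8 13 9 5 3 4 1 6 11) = [11, 6, 9, 13, 1, 14, 7, 8, 2, 5, 4, 0, 12, 10, 3] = (0 11)(1 6 7 8 2 9 5 14 3 13 10 4)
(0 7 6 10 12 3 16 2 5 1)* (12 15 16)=(0 7 6 10 15 16 2 5 1)(3 12)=[7, 0, 5, 12, 4, 1, 10, 6, 8, 9, 15, 11, 3, 13, 14, 16, 2]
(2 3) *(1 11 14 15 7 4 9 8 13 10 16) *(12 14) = (1 11 12 14 15 7 4 9 8 13 10 16)(2 3) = [0, 11, 3, 2, 9, 5, 6, 4, 13, 8, 16, 12, 14, 10, 15, 7, 1]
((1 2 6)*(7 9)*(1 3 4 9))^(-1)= (1 7 9 4 3 6 2)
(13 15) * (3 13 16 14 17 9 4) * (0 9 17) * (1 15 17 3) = (0 9 4 1 15 16 14)(3 13 17) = [9, 15, 2, 13, 1, 5, 6, 7, 8, 4, 10, 11, 12, 17, 0, 16, 14, 3]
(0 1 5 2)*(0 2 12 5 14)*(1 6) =[6, 14, 2, 3, 4, 12, 1, 7, 8, 9, 10, 11, 5, 13, 0] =(0 6 1 14)(5 12)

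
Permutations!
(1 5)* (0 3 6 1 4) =(0 3 6 1 5 4) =[3, 5, 2, 6, 0, 4, 1]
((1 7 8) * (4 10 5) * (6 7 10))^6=((1 10 5 4 6 7 8))^6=(1 8 7 6 4 5 10)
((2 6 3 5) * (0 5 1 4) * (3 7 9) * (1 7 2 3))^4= (0 9 5 1 3 4 7)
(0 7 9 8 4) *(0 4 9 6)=(0 7 6)(8 9)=[7, 1, 2, 3, 4, 5, 0, 6, 9, 8]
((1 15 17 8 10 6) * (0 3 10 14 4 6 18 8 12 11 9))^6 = (0 4 11 8 17 10 1)(3 6 9 14 12 18 15)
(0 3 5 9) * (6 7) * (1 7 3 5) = [5, 7, 2, 1, 4, 9, 3, 6, 8, 0] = (0 5 9)(1 7 6 3)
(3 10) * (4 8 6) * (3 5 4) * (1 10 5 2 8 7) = (1 10 2 8 6 3 5 4 7) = [0, 10, 8, 5, 7, 4, 3, 1, 6, 9, 2]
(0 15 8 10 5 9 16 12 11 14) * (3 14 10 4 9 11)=(0 15 8 4 9 16 12 3 14)(5 11 10)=[15, 1, 2, 14, 9, 11, 6, 7, 4, 16, 5, 10, 3, 13, 0, 8, 12]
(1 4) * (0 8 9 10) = (0 8 9 10)(1 4) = [8, 4, 2, 3, 1, 5, 6, 7, 9, 10, 0]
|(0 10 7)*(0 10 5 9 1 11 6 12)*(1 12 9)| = 14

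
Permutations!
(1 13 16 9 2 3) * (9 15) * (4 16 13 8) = [0, 8, 3, 1, 16, 5, 6, 7, 4, 2, 10, 11, 12, 13, 14, 9, 15] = (1 8 4 16 15 9 2 3)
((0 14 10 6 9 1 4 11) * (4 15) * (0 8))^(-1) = ((0 14 10 6 9 1 15 4 11 8))^(-1) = (0 8 11 4 15 1 9 6 10 14)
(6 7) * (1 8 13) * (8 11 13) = (1 11 13)(6 7) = [0, 11, 2, 3, 4, 5, 7, 6, 8, 9, 10, 13, 12, 1]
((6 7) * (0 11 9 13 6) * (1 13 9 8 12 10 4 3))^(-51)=((0 11 8 12 10 4 3 1 13 6 7))^(-51)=(0 10 13 11 4 6 8 3 7 12 1)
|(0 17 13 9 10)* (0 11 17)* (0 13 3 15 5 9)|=14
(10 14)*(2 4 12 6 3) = (2 4 12 6 3)(10 14) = [0, 1, 4, 2, 12, 5, 3, 7, 8, 9, 14, 11, 6, 13, 10]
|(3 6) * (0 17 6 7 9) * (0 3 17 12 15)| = 6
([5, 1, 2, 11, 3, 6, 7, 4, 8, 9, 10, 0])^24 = (0 7 11 6 3 5 4)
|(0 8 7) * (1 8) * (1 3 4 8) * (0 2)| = |(0 3 4 8 7 2)| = 6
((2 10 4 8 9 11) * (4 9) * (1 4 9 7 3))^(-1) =(1 3 7 10 2 11 9 8 4)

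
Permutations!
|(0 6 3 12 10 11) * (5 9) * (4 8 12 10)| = |(0 6 3 10 11)(4 8 12)(5 9)| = 30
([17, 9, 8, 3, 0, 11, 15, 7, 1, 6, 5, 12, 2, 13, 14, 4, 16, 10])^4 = [11, 4, 6, 3, 5, 8, 17, 7, 15, 0, 2, 1, 9, 13, 14, 10, 16, 12]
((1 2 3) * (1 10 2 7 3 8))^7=((1 7 3 10 2 8))^7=(1 7 3 10 2 8)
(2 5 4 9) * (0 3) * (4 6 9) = (0 3)(2 5 6 9) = [3, 1, 5, 0, 4, 6, 9, 7, 8, 2]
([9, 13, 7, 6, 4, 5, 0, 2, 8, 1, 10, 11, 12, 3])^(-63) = (0 13)(1 6)(2 7)(3 9)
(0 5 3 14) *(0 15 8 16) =[5, 1, 2, 14, 4, 3, 6, 7, 16, 9, 10, 11, 12, 13, 15, 8, 0] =(0 5 3 14 15 8 16)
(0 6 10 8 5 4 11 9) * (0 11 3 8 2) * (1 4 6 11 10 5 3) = (0 11 9 10 2)(1 4)(3 8)(5 6) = [11, 4, 0, 8, 1, 6, 5, 7, 3, 10, 2, 9]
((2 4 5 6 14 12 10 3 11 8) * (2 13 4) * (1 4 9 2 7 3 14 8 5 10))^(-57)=((1 4 10 14 12)(2 7 3 11 5 6 8 13 9))^(-57)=(1 14 4 12 10)(2 8 11)(3 9 6)(5 7 13)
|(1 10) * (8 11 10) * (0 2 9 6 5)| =20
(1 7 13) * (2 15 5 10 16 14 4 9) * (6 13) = (1 7 6 13)(2 15 5 10 16 14 4 9) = [0, 7, 15, 3, 9, 10, 13, 6, 8, 2, 16, 11, 12, 1, 4, 5, 14]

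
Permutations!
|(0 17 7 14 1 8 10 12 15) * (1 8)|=|(0 17 7 14 8 10 12 15)|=8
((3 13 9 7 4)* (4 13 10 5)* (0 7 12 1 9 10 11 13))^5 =((0 7)(1 9 12)(3 11 13 10 5 4))^5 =(0 7)(1 12 9)(3 4 5 10 13 11)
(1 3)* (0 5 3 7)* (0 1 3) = (0 5)(1 7) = [5, 7, 2, 3, 4, 0, 6, 1]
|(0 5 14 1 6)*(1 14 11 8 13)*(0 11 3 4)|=|(14)(0 5 3 4)(1 6 11 8 13)|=20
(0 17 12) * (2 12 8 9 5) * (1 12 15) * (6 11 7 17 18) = (0 18 6 11 7 17 8 9 5 2 15 1 12) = [18, 12, 15, 3, 4, 2, 11, 17, 9, 5, 10, 7, 0, 13, 14, 1, 16, 8, 6]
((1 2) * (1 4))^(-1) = ((1 2 4))^(-1) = (1 4 2)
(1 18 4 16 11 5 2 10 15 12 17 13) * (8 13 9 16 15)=[0, 18, 10, 3, 15, 2, 6, 7, 13, 16, 8, 5, 17, 1, 14, 12, 11, 9, 4]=(1 18 4 15 12 17 9 16 11 5 2 10 8 13)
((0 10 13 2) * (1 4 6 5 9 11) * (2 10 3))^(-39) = ((0 3 2)(1 4 6 5 9 11)(10 13))^(-39) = (1 5)(4 9)(6 11)(10 13)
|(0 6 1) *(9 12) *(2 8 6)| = 10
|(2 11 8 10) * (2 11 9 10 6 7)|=|(2 9 10 11 8 6 7)|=7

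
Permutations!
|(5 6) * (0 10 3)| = |(0 10 3)(5 6)| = 6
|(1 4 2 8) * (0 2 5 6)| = |(0 2 8 1 4 5 6)| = 7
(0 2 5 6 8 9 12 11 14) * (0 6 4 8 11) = [2, 1, 5, 3, 8, 4, 11, 7, 9, 12, 10, 14, 0, 13, 6] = (0 2 5 4 8 9 12)(6 11 14)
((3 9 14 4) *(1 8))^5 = ((1 8)(3 9 14 4))^5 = (1 8)(3 9 14 4)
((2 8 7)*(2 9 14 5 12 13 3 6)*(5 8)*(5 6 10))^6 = (3 10 5 12 13)(7 14)(8 9)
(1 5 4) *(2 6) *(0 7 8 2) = (0 7 8 2 6)(1 5 4) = [7, 5, 6, 3, 1, 4, 0, 8, 2]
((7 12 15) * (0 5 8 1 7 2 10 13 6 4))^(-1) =(0 4 6 13 10 2 15 12 7 1 8 5)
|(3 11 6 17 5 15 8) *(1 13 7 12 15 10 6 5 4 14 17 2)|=|(1 13 7 12 15 8 3 11 5 10 6 2)(4 14 17)|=12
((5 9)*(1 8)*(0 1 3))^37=(0 1 8 3)(5 9)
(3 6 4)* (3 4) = [0, 1, 2, 6, 4, 5, 3] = (3 6)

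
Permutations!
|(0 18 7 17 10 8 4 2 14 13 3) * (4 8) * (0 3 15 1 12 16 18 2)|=13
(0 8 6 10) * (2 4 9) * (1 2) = (0 8 6 10)(1 2 4 9) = [8, 2, 4, 3, 9, 5, 10, 7, 6, 1, 0]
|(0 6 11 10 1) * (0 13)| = 6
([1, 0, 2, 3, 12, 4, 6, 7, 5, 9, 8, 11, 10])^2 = (4 10 5 12 8)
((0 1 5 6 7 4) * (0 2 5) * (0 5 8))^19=((0 1 5 6 7 4 2 8))^19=(0 6 2 1 7 8 5 4)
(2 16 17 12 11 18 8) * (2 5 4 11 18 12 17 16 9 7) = (2 9 7)(4 11 12 18 8 5) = [0, 1, 9, 3, 11, 4, 6, 2, 5, 7, 10, 12, 18, 13, 14, 15, 16, 17, 8]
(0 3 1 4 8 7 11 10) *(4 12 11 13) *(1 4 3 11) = (0 11 10)(1 12)(3 4 8 7 13) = [11, 12, 2, 4, 8, 5, 6, 13, 7, 9, 0, 10, 1, 3]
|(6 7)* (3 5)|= |(3 5)(6 7)|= 2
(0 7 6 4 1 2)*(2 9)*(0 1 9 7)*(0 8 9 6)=(0 8 9 2 1 7)(4 6)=[8, 7, 1, 3, 6, 5, 4, 0, 9, 2]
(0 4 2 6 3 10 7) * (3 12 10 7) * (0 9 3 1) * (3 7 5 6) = (0 4 2 3 5 6 12 10 1)(7 9) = [4, 0, 3, 5, 2, 6, 12, 9, 8, 7, 1, 11, 10]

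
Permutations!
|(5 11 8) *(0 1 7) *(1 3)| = 12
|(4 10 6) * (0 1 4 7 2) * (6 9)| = 8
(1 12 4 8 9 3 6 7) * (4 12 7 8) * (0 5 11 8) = [5, 7, 2, 6, 4, 11, 0, 1, 9, 3, 10, 8, 12] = (12)(0 5 11 8 9 3 6)(1 7)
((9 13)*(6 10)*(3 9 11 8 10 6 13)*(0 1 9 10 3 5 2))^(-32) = (0 5 1 2 9)(3 11 10 8 13) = ((0 1 9 5 2)(3 10 13 11 8))^(-32)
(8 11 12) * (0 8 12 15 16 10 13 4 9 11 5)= (0 8 5)(4 9 11 15 16 10 13)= [8, 1, 2, 3, 9, 0, 6, 7, 5, 11, 13, 15, 12, 4, 14, 16, 10]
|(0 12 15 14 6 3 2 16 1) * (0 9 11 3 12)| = 12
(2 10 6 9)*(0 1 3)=(0 1 3)(2 10 6 9)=[1, 3, 10, 0, 4, 5, 9, 7, 8, 2, 6]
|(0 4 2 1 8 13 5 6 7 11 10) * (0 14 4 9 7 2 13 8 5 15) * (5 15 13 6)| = 11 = |(0 9 7 11 10 14 4 6 2 1 15)|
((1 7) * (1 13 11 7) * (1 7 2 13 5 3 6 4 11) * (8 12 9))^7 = ((1 7 5 3 6 4 11 2 13)(8 12 9))^7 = (1 2 4 3 7 13 11 6 5)(8 12 9)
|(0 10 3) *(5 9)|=6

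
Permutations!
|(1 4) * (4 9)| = 3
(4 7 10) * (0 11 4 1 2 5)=[11, 2, 5, 3, 7, 0, 6, 10, 8, 9, 1, 4]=(0 11 4 7 10 1 2 5)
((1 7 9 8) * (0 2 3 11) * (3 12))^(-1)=(0 11 3 12 2)(1 8 9 7)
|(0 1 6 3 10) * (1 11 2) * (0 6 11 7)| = |(0 7)(1 11 2)(3 10 6)| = 6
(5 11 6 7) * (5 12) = (5 11 6 7 12) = [0, 1, 2, 3, 4, 11, 7, 12, 8, 9, 10, 6, 5]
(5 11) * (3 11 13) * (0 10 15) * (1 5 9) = (0 10 15)(1 5 13 3 11 9) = [10, 5, 2, 11, 4, 13, 6, 7, 8, 1, 15, 9, 12, 3, 14, 0]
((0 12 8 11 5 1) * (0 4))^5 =((0 12 8 11 5 1 4))^5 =(0 1 11 12 4 5 8)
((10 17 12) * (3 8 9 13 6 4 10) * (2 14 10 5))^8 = (2 13 12)(3 14 6)(4 8 10)(5 9 17)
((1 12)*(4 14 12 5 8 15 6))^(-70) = ((1 5 8 15 6 4 14 12))^(-70) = (1 8 6 14)(4 12 5 15)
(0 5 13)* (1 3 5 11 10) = (0 11 10 1 3 5 13) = [11, 3, 2, 5, 4, 13, 6, 7, 8, 9, 1, 10, 12, 0]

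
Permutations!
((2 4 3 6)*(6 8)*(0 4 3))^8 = ((0 4)(2 3 8 6))^8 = (8)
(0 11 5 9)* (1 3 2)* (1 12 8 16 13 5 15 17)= [11, 3, 12, 2, 4, 9, 6, 7, 16, 0, 10, 15, 8, 5, 14, 17, 13, 1]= (0 11 15 17 1 3 2 12 8 16 13 5 9)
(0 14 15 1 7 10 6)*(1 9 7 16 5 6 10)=(0 14 15 9 7 1 16 5 6)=[14, 16, 2, 3, 4, 6, 0, 1, 8, 7, 10, 11, 12, 13, 15, 9, 5]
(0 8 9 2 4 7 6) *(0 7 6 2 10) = (0 8 9 10)(2 4 6 7) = [8, 1, 4, 3, 6, 5, 7, 2, 9, 10, 0]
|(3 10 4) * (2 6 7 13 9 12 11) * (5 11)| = |(2 6 7 13 9 12 5 11)(3 10 4)| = 24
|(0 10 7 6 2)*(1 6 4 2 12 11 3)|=|(0 10 7 4 2)(1 6 12 11 3)|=5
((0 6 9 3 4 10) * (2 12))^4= ((0 6 9 3 4 10)(2 12))^4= (12)(0 4 9)(3 6 10)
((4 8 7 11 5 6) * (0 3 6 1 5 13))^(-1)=(0 13 11 7 8 4 6 3)(1 5)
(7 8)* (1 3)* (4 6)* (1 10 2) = (1 3 10 2)(4 6)(7 8) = [0, 3, 1, 10, 6, 5, 4, 8, 7, 9, 2]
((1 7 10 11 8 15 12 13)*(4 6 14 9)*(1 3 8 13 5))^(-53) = (1 15 13 7 12 3 10 5 8 11)(4 9 14 6)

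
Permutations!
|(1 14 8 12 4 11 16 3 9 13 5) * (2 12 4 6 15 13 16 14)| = 84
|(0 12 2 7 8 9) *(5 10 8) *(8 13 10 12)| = 12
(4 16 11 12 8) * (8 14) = (4 16 11 12 14 8) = [0, 1, 2, 3, 16, 5, 6, 7, 4, 9, 10, 12, 14, 13, 8, 15, 11]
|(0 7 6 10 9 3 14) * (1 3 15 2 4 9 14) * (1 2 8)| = 35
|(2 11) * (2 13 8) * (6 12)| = 4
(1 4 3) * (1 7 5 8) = (1 4 3 7 5 8) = [0, 4, 2, 7, 3, 8, 6, 5, 1]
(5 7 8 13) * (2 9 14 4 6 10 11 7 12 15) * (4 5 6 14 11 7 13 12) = (2 9 11 13 6 10 7 8 12 15)(4 14 5) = [0, 1, 9, 3, 14, 4, 10, 8, 12, 11, 7, 13, 15, 6, 5, 2]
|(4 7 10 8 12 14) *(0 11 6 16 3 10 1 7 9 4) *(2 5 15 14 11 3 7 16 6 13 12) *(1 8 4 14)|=|(0 3 10 4 9 14)(1 16 7 8 2 5 15)(11 13 12)|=42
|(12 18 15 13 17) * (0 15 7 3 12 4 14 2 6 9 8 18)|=|(0 15 13 17 4 14 2 6 9 8 18 7 3 12)|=14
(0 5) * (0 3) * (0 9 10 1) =(0 5 3 9 10 1) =[5, 0, 2, 9, 4, 3, 6, 7, 8, 10, 1]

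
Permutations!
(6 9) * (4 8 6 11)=(4 8 6 9 11)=[0, 1, 2, 3, 8, 5, 9, 7, 6, 11, 10, 4]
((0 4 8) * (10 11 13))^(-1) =(0 8 4)(10 13 11)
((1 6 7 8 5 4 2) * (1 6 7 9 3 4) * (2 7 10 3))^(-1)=((1 10 3 4 7 8 5)(2 6 9))^(-1)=(1 5 8 7 4 3 10)(2 9 6)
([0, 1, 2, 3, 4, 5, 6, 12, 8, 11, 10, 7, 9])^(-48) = [0, 1, 2, 3, 4, 5, 6, 7, 8, 9, 10, 11, 12]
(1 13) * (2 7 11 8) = [0, 13, 7, 3, 4, 5, 6, 11, 2, 9, 10, 8, 12, 1] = (1 13)(2 7 11 8)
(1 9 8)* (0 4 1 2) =(0 4 1 9 8 2) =[4, 9, 0, 3, 1, 5, 6, 7, 2, 8]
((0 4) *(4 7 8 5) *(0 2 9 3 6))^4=((0 7 8 5 4 2 9 3 6))^4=(0 4 6 5 3 8 9 7 2)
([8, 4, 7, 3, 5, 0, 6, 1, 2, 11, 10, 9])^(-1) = (0 5 4 1 7 2 8)(9 11)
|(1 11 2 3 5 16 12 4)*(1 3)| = 15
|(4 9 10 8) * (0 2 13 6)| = 4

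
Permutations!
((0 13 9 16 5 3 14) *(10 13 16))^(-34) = (0 16 5 3 14)(9 13 10) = ((0 16 5 3 14)(9 10 13))^(-34)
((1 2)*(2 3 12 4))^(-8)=(1 12 2 3 4)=((1 3 12 4 2))^(-8)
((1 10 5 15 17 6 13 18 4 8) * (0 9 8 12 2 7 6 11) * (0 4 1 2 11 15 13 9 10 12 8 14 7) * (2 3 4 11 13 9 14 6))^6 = (0 7 6 5)(1 13)(2 14 9 10)(12 18)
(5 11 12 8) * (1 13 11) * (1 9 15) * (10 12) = (1 13 11 10 12 8 5 9 15) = [0, 13, 2, 3, 4, 9, 6, 7, 5, 15, 12, 10, 8, 11, 14, 1]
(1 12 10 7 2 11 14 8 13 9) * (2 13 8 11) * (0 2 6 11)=(0 2 6 11 14)(1 12 10 7 13 9)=[2, 12, 6, 3, 4, 5, 11, 13, 8, 1, 7, 14, 10, 9, 0]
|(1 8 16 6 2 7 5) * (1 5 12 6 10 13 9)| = 12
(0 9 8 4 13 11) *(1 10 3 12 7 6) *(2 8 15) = (0 9 15 2 8 4 13 11)(1 10 3 12 7 6) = [9, 10, 8, 12, 13, 5, 1, 6, 4, 15, 3, 0, 7, 11, 14, 2]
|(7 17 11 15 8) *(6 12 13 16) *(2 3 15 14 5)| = |(2 3 15 8 7 17 11 14 5)(6 12 13 16)| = 36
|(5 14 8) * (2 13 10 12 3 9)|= |(2 13 10 12 3 9)(5 14 8)|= 6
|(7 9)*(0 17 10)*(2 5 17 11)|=6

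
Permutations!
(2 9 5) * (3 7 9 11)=(2 11 3 7 9 5)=[0, 1, 11, 7, 4, 2, 6, 9, 8, 5, 10, 3]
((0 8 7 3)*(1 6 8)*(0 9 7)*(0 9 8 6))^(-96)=(9)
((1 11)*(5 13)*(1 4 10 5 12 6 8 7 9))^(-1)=((1 11 4 10 5 13 12 6 8 7 9))^(-1)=(1 9 7 8 6 12 13 5 10 4 11)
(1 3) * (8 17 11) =(1 3)(8 17 11) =[0, 3, 2, 1, 4, 5, 6, 7, 17, 9, 10, 8, 12, 13, 14, 15, 16, 11]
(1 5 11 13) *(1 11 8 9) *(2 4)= (1 5 8 9)(2 4)(11 13)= [0, 5, 4, 3, 2, 8, 6, 7, 9, 1, 10, 13, 12, 11]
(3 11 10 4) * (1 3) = [0, 3, 2, 11, 1, 5, 6, 7, 8, 9, 4, 10] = (1 3 11 10 4)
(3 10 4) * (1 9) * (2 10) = (1 9)(2 10 4 3) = [0, 9, 10, 2, 3, 5, 6, 7, 8, 1, 4]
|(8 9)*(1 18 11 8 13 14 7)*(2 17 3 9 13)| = |(1 18 11 8 13 14 7)(2 17 3 9)| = 28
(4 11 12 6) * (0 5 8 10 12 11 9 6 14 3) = (0 5 8 10 12 14 3)(4 9 6) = [5, 1, 2, 0, 9, 8, 4, 7, 10, 6, 12, 11, 14, 13, 3]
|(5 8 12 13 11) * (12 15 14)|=|(5 8 15 14 12 13 11)|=7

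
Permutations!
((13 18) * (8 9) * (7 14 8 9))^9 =(13 18)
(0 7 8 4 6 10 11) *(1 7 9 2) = (0 9 2 1 7 8 4 6 10 11) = [9, 7, 1, 3, 6, 5, 10, 8, 4, 2, 11, 0]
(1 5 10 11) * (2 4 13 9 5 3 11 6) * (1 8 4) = [0, 3, 1, 11, 13, 10, 2, 7, 4, 5, 6, 8, 12, 9] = (1 3 11 8 4 13 9 5 10 6 2)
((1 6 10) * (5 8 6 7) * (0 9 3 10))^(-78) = ((0 9 3 10 1 7 5 8 6))^(-78) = (0 10 5)(1 8 9)(3 7 6)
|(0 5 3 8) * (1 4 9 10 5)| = 8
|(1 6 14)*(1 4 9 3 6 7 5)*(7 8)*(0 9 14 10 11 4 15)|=|(0 9 3 6 10 11 4 14 15)(1 8 7 5)|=36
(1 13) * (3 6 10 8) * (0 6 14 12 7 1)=(0 6 10 8 3 14 12 7 1 13)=[6, 13, 2, 14, 4, 5, 10, 1, 3, 9, 8, 11, 7, 0, 12]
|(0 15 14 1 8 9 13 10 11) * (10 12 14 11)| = 6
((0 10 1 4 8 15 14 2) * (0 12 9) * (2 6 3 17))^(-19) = ((0 10 1 4 8 15 14 6 3 17 2 12 9))^(-19) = (0 6 10 3 1 17 4 2 8 12 15 9 14)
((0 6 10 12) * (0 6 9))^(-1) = (0 9)(6 12 10)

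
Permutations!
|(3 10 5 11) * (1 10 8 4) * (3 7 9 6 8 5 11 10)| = |(1 3 5 10 11 7 9 6 8 4)| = 10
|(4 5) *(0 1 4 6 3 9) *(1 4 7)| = |(0 4 5 6 3 9)(1 7)| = 6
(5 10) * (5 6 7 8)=(5 10 6 7 8)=[0, 1, 2, 3, 4, 10, 7, 8, 5, 9, 6]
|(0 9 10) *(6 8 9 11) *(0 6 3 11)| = 4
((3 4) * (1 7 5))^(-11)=((1 7 5)(3 4))^(-11)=(1 7 5)(3 4)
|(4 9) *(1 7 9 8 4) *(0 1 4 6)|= 7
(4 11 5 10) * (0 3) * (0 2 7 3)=[0, 1, 7, 2, 11, 10, 6, 3, 8, 9, 4, 5]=(2 7 3)(4 11 5 10)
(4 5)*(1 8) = [0, 8, 2, 3, 5, 4, 6, 7, 1] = (1 8)(4 5)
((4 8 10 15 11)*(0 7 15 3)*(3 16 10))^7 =(10 16)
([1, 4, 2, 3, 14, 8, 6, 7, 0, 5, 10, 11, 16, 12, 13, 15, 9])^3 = (0 14 16 8 4 12 5 1 13 9)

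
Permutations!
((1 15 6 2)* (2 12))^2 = ((1 15 6 12 2))^2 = (1 6 2 15 12)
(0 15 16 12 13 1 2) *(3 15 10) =[10, 2, 0, 15, 4, 5, 6, 7, 8, 9, 3, 11, 13, 1, 14, 16, 12] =(0 10 3 15 16 12 13 1 2)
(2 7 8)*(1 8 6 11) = (1 8 2 7 6 11) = [0, 8, 7, 3, 4, 5, 11, 6, 2, 9, 10, 1]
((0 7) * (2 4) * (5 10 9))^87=(10)(0 7)(2 4)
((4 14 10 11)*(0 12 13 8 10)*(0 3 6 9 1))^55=((0 12 13 8 10 11 4 14 3 6 9 1))^55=(0 14 13 6 10 1 4 12 3 8 9 11)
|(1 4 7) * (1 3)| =|(1 4 7 3)| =4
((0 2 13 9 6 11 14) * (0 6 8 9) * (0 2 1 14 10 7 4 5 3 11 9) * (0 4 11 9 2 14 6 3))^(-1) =((0 1 6 2 13 14 3 9 8 4 5)(7 11 10))^(-1) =(0 5 4 8 9 3 14 13 2 6 1)(7 10 11)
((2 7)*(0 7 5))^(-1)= (0 5 2 7)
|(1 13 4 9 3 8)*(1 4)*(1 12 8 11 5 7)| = |(1 13 12 8 4 9 3 11 5 7)| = 10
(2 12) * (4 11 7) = (2 12)(4 11 7) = [0, 1, 12, 3, 11, 5, 6, 4, 8, 9, 10, 7, 2]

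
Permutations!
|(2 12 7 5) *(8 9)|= 4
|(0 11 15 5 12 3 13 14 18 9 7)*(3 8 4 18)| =30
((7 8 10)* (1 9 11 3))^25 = (1 9 11 3)(7 8 10)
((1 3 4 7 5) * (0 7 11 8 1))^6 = (1 3 4 11 8) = ((0 7 5)(1 3 4 11 8))^6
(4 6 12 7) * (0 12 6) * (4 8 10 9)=(0 12 7 8 10 9 4)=[12, 1, 2, 3, 0, 5, 6, 8, 10, 4, 9, 11, 7]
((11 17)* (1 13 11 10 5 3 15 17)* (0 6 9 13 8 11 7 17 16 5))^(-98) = ((0 6 9 13 7 17 10)(1 8 11)(3 15 16 5))^(-98) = (17)(1 8 11)(3 16)(5 15)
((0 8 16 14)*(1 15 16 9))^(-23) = ((0 8 9 1 15 16 14))^(-23) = (0 16 1 8 14 15 9)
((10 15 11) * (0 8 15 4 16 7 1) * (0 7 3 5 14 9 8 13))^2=((0 13)(1 7)(3 5 14 9 8 15 11 10 4 16))^2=(3 14 8 11 4)(5 9 15 10 16)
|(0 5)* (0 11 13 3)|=|(0 5 11 13 3)|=5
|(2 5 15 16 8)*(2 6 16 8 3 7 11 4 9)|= 11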